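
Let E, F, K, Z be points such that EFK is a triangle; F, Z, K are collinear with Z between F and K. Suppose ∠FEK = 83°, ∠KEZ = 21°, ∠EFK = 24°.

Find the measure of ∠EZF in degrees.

∠EZF = 94°

1. ∠EKF = 73°  [△EFK]
2. ∠EKZ = 73°  [Z on ray KF]
3. ∠EZK = 86°  [△EZK]
4. ∠EZF = 94°  [linear pair at Z on FK]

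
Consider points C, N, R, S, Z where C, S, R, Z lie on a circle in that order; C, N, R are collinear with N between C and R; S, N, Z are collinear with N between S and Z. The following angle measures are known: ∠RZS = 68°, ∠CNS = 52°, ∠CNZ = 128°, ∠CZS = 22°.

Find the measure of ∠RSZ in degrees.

1. ∠RNS = 128°  [linear pair at N on CR]
2. ∠CRS = 22°  [same arc CS]
3. ∠RSZ = 30°  [△SNR]

∠RSZ = 30°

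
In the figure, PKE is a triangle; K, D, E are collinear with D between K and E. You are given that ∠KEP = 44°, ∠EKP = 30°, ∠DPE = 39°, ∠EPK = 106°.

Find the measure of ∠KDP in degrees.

∠KDP = 83°

1. ∠DEP = 44°  [D on ray EK]
2. ∠EDP = 97°  [△PDE]
3. ∠KDP = 83°  [linear pair at D on KE]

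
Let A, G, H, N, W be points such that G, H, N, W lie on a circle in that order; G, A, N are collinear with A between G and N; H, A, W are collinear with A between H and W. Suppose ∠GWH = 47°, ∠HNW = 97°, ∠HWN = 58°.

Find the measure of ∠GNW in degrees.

1. ∠HGW = 83°  [cyclic GHNW, opposite ∠G+∠N]
2. ∠GHW = 50°  [△GHW]
3. ∠GNW = 50°  [same arc GW]

∠GNW = 50°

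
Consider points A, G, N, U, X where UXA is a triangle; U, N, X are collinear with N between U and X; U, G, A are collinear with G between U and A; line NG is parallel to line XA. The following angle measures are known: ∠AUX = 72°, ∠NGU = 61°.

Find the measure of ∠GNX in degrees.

∠GNX = 133°

1. ∠GUN = 72°  [N on UX, G on UA]
2. ∠GNU = 47°  [△UNG]
3. ∠GNX = 133°  [linear pair at N on UX]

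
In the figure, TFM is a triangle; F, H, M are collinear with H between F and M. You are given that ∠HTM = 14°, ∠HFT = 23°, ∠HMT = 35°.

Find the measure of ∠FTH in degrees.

∠FTH = 108°

1. ∠MHT = 131°  [△THM]
2. ∠FHT = 49°  [linear pair at H on FM]
3. ∠FTH = 108°  [△TFH]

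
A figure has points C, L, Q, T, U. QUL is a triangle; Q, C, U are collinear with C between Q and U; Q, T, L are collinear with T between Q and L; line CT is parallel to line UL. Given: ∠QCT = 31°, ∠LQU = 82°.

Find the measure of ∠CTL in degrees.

1. ∠LUQ = 31°  [CT∥UL, corresponding at C]
2. ∠QLU = 67°  [△QUL]
3. ∠CTQ = 67°  [CT∥UL, corresponding at T]
4. ∠CTL = 113°  [linear pair at T on QL]

∠CTL = 113°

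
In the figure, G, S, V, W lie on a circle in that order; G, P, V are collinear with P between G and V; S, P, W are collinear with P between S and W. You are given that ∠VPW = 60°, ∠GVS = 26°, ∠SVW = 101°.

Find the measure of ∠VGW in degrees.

∠VGW = 34°

1. ∠GPW = 120°  [linear pair at P on GV]
2. ∠GWS = 26°  [same arc GS]
3. ∠VGW = 34°  [△GPW]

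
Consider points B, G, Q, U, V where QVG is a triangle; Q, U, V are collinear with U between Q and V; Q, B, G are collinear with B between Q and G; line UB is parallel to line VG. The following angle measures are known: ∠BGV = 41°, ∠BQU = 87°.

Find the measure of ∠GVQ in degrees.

1. ∠QGV = 41°  [B on ray GQ]
2. ∠GQV = 87°  [U on QV, B on QG]
3. ∠GVQ = 52°  [△QVG]

∠GVQ = 52°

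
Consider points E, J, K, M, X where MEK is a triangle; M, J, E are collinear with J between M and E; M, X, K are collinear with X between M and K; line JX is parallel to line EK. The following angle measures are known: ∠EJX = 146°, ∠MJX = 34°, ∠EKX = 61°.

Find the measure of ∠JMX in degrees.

∠JMX = 85°

1. ∠KEM = 34°  [JX∥EK, corresponding at J]
2. ∠EKM = 61°  [X on ray KM]
3. ∠EMK = 85°  [△MEK]
4. ∠JMX = 85°  [J on ME, X on MK]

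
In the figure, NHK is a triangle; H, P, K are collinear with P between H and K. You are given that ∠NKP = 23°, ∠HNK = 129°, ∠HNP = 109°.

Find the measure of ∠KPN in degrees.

∠KPN = 137°

1. ∠HKN = 23°  [P on ray KH]
2. ∠KHN = 28°  [△NHK]
3. ∠NHP = 28°  [P on ray HK]
4. ∠HPN = 43°  [△NHP]
5. ∠KPN = 137°  [linear pair at P on HK]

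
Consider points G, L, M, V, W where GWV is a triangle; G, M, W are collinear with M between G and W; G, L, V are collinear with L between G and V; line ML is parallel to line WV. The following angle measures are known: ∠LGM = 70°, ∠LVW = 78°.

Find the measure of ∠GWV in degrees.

∠GWV = 32°

1. ∠VGW = 70°  [M on GW, L on GV]
2. ∠GVW = 78°  [L on ray VG]
3. ∠GWV = 32°  [△GWV]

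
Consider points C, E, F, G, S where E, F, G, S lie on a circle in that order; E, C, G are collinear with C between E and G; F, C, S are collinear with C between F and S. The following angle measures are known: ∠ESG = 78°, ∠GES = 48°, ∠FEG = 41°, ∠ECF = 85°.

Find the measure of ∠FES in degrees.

∠FES = 89°

1. ∠EFG = 102°  [cyclic EFGS, opposite ∠F+∠S]
2. ∠EGF = 37°  [△EFG]
3. ∠EFS = 54°  [△ECF]
4. ∠ESF = 37°  [same arc EF]
5. ∠FES = 89°  [△EFS]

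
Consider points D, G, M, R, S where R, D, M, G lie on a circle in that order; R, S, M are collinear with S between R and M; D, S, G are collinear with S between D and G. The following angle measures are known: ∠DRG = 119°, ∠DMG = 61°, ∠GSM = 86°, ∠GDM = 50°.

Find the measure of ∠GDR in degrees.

1. ∠DGM = 69°  [△DMG]
2. ∠DSR = 86°  [vertical angles at S]
3. ∠DRM = 69°  [same arc DM]
4. ∠GDR = 25°  [△RSD]

∠GDR = 25°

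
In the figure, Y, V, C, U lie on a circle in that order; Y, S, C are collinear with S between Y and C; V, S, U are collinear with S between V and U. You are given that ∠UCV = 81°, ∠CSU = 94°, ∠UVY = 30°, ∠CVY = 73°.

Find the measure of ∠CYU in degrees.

∠CYU = 43°

1. ∠UYV = 99°  [cyclic YVCU, opposite ∠Y+∠C]
2. ∠USY = 86°  [linear pair at S on YC]
3. ∠VUY = 51°  [△YVU]
4. ∠CYU = 43°  [△YSU]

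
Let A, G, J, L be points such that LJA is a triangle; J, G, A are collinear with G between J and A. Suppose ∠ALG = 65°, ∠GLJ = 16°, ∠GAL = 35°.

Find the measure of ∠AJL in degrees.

1. ∠AGL = 80°  [△LGA]
2. ∠JGL = 100°  [linear pair at G on JA]
3. ∠GJL = 64°  [△LJG]
4. ∠AJL = 64°  [G on ray JA]

∠AJL = 64°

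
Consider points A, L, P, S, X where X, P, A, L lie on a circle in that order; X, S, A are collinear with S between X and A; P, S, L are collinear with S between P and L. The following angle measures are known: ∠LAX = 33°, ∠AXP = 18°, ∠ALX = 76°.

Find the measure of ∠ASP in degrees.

1. ∠LPX = 33°  [same arc XL]
2. ∠PSX = 129°  [△XSP]
3. ∠ASP = 51°  [linear pair at S on XA]

∠ASP = 51°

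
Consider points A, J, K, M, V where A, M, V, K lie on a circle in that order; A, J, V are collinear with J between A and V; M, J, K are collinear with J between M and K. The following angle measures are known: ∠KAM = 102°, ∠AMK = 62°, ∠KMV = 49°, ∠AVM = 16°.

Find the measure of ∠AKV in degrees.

1. ∠AVK = 62°  [same arc AK]
2. ∠KAV = 49°  [same arc VK]
3. ∠AKV = 69°  [△AVK]

∠AKV = 69°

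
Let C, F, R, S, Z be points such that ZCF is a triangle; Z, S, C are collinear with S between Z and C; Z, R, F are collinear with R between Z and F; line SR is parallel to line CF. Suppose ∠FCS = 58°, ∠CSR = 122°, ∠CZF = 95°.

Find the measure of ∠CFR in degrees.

1. ∠FCZ = 58°  [S on ray CZ]
2. ∠CFZ = 27°  [△ZCF]
3. ∠CFR = 27°  [R on ray FZ]

∠CFR = 27°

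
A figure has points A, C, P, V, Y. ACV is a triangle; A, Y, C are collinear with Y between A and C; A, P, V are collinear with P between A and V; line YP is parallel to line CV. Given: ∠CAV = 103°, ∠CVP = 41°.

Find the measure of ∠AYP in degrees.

1. ∠AVC = 41°  [P on ray VA]
2. ∠ACV = 36°  [△ACV]
3. ∠AYP = 36°  [YP∥CV, corresponding at Y]

∠AYP = 36°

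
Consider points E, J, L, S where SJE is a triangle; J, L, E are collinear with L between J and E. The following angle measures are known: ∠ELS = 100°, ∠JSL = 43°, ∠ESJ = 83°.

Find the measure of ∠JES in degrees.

1. ∠JLS = 80°  [linear pair at L on JE]
2. ∠LJS = 57°  [△SJL]
3. ∠EJS = 57°  [L on ray JE]
4. ∠JES = 40°  [△SJE]

∠JES = 40°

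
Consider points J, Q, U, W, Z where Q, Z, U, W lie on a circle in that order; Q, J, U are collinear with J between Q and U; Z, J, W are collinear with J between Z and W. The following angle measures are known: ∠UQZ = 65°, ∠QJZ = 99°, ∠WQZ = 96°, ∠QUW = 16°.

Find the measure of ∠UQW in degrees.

∠UQW = 31°

1. ∠QZW = 16°  [△QJZ]
2. ∠UJW = 99°  [vertical angles at J]
3. ∠QWZ = 68°  [△QZW]
4. ∠QJW = 81°  [linear pair at J on QU]
5. ∠UQW = 31°  [△QJW]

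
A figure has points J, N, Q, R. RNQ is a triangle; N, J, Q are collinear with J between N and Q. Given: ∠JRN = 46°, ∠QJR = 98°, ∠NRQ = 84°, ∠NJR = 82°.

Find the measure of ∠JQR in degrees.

∠JQR = 44°

1. ∠JNR = 52°  [△RNJ]
2. ∠QNR = 52°  [J on ray NQ]
3. ∠NQR = 44°  [△RNQ]
4. ∠JQR = 44°  [J on ray QN]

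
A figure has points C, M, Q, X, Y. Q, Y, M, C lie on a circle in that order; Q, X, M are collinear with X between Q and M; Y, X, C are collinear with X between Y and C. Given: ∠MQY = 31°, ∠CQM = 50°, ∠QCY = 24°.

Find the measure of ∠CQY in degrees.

∠CQY = 81°

1. ∠MCY = 31°  [same arc YM]
2. ∠CYM = 50°  [same arc MC]
3. ∠CMY = 99°  [△YMC]
4. ∠CQY = 81°  [cyclic QYMC, opposite ∠Q+∠M]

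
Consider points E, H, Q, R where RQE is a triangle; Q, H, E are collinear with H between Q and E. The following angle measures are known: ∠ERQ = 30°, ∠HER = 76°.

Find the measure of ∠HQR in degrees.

1. ∠QER = 76°  [H on ray EQ]
2. ∠EQR = 74°  [△RQE]
3. ∠HQR = 74°  [H on ray QE]

∠HQR = 74°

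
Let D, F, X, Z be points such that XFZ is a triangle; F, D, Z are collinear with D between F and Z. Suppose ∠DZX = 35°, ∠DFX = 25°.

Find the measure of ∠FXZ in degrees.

∠FXZ = 120°

1. ∠FZX = 35°  [D on ray ZF]
2. ∠XFZ = 25°  [D on ray FZ]
3. ∠FXZ = 120°  [△XFZ]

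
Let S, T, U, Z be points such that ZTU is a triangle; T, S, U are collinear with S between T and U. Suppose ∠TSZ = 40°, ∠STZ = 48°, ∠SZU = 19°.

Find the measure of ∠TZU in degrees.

∠TZU = 111°

1. ∠USZ = 140°  [linear pair at S on TU]
2. ∠UTZ = 48°  [S on ray TU]
3. ∠SUZ = 21°  [△ZSU]
4. ∠TUZ = 21°  [S on ray UT]
5. ∠TZU = 111°  [△ZTU]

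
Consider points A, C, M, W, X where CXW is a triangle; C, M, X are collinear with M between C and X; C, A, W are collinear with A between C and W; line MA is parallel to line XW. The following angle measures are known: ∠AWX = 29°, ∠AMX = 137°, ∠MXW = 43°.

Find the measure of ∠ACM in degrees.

∠ACM = 108°

1. ∠CWX = 29°  [A on ray WC]
2. ∠AMC = 43°  [linear pair at M on CX]
3. ∠CAM = 29°  [MA∥XW, corresponding at A]
4. ∠ACM = 108°  [△CMA]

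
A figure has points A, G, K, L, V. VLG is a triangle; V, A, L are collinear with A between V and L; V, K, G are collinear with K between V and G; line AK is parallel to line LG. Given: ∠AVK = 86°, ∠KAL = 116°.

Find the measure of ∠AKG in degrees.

1. ∠KAV = 64°  [linear pair at A on VL]
2. ∠AKV = 30°  [△VAK]
3. ∠AKG = 150°  [linear pair at K on VG]

∠AKG = 150°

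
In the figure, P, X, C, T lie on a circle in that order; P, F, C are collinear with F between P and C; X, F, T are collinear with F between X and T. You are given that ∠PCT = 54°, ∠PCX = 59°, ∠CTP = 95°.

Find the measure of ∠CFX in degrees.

1. ∠CPT = 31°  [△PCT]
2. ∠CXT = 31°  [same arc CT]
3. ∠CFX = 90°  [△XFC]

∠CFX = 90°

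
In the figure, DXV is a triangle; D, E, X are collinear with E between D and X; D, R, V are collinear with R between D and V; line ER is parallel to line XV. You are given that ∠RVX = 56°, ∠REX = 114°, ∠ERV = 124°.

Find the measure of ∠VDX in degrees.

∠VDX = 58°

1. ∠DER = 66°  [linear pair at E on DX]
2. ∠DRE = 56°  [linear pair at R on DV]
3. ∠EDR = 58°  [△DER]
4. ∠VDX = 58°  [E on DX, R on DV]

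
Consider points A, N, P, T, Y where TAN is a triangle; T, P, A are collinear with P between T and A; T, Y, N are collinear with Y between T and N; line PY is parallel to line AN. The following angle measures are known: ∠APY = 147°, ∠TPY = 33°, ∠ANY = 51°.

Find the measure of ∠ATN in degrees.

∠ATN = 96°

1. ∠NAT = 33°  [PY∥AN, corresponding at P]
2. ∠ANT = 51°  [Y on ray NT]
3. ∠ATN = 96°  [△TAN]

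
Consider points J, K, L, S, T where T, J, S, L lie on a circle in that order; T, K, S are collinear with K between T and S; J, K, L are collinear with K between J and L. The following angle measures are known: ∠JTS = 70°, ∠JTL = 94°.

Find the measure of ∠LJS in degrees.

1. ∠JLS = 70°  [same arc JS]
2. ∠JSL = 86°  [cyclic TJSL, opposite ∠T+∠S]
3. ∠LJS = 24°  [△JSL]

∠LJS = 24°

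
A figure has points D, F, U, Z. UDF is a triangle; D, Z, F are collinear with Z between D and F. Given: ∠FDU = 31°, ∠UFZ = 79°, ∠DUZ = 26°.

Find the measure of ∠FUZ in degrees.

∠FUZ = 44°

1. ∠UDZ = 31°  [Z on ray DF]
2. ∠DZU = 123°  [△UDZ]
3. ∠FZU = 57°  [linear pair at Z on DF]
4. ∠FUZ = 44°  [△UZF]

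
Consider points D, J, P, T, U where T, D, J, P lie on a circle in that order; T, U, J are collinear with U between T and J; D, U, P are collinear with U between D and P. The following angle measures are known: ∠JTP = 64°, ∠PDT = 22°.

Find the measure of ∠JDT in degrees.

∠JDT = 86°

1. ∠PJT = 22°  [same arc TP]
2. ∠JPT = 94°  [△TJP]
3. ∠JDT = 86°  [cyclic TDJP, opposite ∠D+∠P]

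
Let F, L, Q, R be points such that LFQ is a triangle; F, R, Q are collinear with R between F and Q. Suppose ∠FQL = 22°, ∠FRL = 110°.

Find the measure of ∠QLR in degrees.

1. ∠LQR = 22°  [R on ray QF]
2. ∠LRQ = 70°  [linear pair at R on FQ]
3. ∠QLR = 88°  [△LRQ]

∠QLR = 88°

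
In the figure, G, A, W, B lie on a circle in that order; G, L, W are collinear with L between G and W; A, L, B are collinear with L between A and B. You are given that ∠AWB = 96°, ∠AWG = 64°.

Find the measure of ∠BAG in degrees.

∠BAG = 32°

1. ∠AGB = 84°  [cyclic GAWB, opposite ∠G+∠W]
2. ∠ABG = 64°  [same arc GA]
3. ∠BAG = 32°  [△GAB]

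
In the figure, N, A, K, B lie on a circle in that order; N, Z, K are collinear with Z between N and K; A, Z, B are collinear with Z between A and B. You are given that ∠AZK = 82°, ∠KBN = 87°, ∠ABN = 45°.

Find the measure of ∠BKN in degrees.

1. ∠BZN = 82°  [vertical angles at Z]
2. ∠BNK = 53°  [△NZB]
3. ∠BKN = 40°  [△NKB]

∠BKN = 40°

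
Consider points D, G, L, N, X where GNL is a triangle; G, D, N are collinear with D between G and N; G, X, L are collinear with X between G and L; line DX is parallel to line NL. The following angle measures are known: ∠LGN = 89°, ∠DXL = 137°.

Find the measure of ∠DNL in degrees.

∠DNL = 48°

1. ∠DGX = 89°  [D on GN, X on GL]
2. ∠DXG = 43°  [linear pair at X on GL]
3. ∠GDX = 48°  [△GDX]
4. ∠NDX = 132°  [linear pair at D on GN]
5. ∠DNL = 48°  [DX∥NL, co-interior at N–D]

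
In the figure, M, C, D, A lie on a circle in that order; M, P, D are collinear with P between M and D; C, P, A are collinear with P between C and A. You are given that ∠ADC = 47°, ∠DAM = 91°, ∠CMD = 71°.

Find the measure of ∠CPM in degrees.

1. ∠DCM = 89°  [cyclic MCDA, opposite ∠C+∠A]
2. ∠CAD = 71°  [same arc CD]
3. ∠CDM = 20°  [△MCD]
4. ∠ACD = 62°  [△CDA]
5. ∠CPD = 98°  [△CPD]
6. ∠CPM = 82°  [linear pair at P on MD]

∠CPM = 82°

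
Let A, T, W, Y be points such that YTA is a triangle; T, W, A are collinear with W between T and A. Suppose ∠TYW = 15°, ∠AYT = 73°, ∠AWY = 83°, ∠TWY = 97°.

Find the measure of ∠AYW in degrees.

∠AYW = 58°

1. ∠WTY = 68°  [△YTW]
2. ∠ATY = 68°  [W on ray TA]
3. ∠TAY = 39°  [△YTA]
4. ∠WAY = 39°  [W on ray AT]
5. ∠AYW = 58°  [△YWA]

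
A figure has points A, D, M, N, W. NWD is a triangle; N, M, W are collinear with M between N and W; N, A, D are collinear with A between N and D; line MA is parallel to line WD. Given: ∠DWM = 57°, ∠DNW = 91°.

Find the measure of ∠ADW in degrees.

∠ADW = 32°

1. ∠DWN = 57°  [M on ray WN]
2. ∠NDW = 32°  [△NWD]
3. ∠ADW = 32°  [A on ray DN]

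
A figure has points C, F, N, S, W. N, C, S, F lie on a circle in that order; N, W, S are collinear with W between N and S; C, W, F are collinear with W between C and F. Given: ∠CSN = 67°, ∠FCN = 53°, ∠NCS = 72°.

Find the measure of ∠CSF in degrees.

1. ∠CFN = 67°  [same arc NC]
2. ∠CNF = 60°  [△NCF]
3. ∠CSF = 120°  [cyclic NCSF, opposite ∠N+∠S]

∠CSF = 120°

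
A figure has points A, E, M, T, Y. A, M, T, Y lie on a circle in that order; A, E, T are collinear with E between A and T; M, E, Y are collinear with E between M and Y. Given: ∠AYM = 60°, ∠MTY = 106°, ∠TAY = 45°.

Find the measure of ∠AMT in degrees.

1. ∠ATM = 60°  [same arc AM]
2. ∠MAY = 74°  [cyclic AMTY, opposite ∠A+∠T]
3. ∠TMY = 45°  [same arc TY]
4. ∠MET = 75°  [△MET]
5. ∠AMY = 46°  [△AMY]
6. ∠AEM = 105°  [linear pair at E on AT]
7. ∠MAT = 29°  [△AEM]
8. ∠AMT = 91°  [△AMT]

∠AMT = 91°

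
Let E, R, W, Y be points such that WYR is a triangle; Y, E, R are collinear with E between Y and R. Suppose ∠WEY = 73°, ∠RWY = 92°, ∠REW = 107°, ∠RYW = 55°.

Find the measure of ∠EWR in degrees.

∠EWR = 40°

1. ∠WRY = 33°  [△WYR]
2. ∠ERW = 33°  [E on ray RY]
3. ∠EWR = 40°  [△WER]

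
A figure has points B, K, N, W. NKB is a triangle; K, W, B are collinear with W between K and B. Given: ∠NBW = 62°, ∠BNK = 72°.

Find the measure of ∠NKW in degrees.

1. ∠KBN = 62°  [W on ray BK]
2. ∠BKN = 46°  [△NKB]
3. ∠NKW = 46°  [W on ray KB]

∠NKW = 46°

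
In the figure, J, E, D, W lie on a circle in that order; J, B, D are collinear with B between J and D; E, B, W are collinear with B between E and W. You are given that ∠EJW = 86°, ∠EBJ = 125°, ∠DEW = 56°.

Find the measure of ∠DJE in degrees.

1. ∠EDW = 94°  [cyclic JEDW, opposite ∠J+∠D]
2. ∠DWE = 30°  [△EDW]
3. ∠DJE = 30°  [same arc ED]

∠DJE = 30°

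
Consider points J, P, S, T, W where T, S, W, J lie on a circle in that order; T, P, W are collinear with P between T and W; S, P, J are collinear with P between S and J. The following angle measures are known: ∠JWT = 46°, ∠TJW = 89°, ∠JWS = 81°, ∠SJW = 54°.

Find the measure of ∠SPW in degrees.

1. ∠TSW = 91°  [cyclic TSWJ, opposite ∠S+∠J]
2. ∠JSW = 45°  [△SWJ]
3. ∠STW = 54°  [same arc SW]
4. ∠SWT = 35°  [△TSW]
5. ∠SPW = 100°  [△SPW]

∠SPW = 100°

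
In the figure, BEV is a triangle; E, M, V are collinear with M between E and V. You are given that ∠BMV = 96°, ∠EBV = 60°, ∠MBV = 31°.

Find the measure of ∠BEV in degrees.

1. ∠BVM = 53°  [△BMV]
2. ∠BVE = 53°  [M on ray VE]
3. ∠BEV = 67°  [△BEV]

∠BEV = 67°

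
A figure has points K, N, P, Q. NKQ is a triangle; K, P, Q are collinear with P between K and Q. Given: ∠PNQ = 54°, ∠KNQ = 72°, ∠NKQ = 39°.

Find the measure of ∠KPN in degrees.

∠KPN = 123°

1. ∠KQN = 69°  [△NKQ]
2. ∠NQP = 69°  [P on ray QK]
3. ∠NPQ = 57°  [△NPQ]
4. ∠KPN = 123°  [linear pair at P on KQ]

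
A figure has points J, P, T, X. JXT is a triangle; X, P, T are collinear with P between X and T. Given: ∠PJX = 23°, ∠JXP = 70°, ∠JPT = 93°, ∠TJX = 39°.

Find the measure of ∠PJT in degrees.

∠PJT = 16°

1. ∠JXT = 70°  [P on ray XT]
2. ∠JTX = 71°  [△JXT]
3. ∠JTP = 71°  [P on ray TX]
4. ∠PJT = 16°  [△JPT]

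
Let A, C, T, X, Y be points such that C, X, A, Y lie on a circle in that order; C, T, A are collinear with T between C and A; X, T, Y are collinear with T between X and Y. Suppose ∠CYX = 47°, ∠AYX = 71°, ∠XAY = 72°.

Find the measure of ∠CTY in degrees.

1. ∠CAX = 47°  [same arc CX]
2. ∠AXY = 37°  [△XAY]
3. ∠ATX = 96°  [△XTA]
4. ∠CTY = 96°  [vertical angles at T]

∠CTY = 96°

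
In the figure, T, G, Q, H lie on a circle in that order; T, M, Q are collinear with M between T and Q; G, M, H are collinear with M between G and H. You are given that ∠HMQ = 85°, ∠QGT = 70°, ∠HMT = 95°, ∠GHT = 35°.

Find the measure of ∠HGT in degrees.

∠HGT = 20°

1. ∠QHT = 110°  [cyclic TGQH, opposite ∠G+∠H]
2. ∠HTQ = 50°  [△TMH]
3. ∠HQT = 20°  [△TQH]
4. ∠HGT = 20°  [same arc TH]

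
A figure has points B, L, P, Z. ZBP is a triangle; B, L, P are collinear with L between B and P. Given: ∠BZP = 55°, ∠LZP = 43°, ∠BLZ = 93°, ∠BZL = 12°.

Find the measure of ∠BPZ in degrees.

1. ∠LBZ = 75°  [△ZBL]
2. ∠PBZ = 75°  [L on ray BP]
3. ∠BPZ = 50°  [△ZBP]

∠BPZ = 50°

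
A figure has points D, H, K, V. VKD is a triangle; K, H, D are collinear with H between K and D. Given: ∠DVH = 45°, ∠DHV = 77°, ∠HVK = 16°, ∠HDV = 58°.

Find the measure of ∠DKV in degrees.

∠DKV = 61°

1. ∠KHV = 103°  [linear pair at H on KD]
2. ∠HKV = 61°  [△VKH]
3. ∠DKV = 61°  [H on ray KD]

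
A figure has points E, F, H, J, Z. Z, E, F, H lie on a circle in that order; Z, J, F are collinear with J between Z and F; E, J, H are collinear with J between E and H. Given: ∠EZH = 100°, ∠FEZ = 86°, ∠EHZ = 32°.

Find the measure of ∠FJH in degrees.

1. ∠HEZ = 48°  [△ZEH]
2. ∠FHZ = 94°  [cyclic ZEFH, opposite ∠E+∠H]
3. ∠HFZ = 48°  [same arc ZH]
4. ∠FZH = 38°  [△ZFH]
5. ∠HJZ = 110°  [△ZJH]
6. ∠FJH = 70°  [linear pair at J on ZF]

∠FJH = 70°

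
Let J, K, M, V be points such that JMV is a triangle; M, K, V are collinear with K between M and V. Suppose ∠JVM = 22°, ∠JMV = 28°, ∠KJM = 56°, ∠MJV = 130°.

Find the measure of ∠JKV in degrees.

1. ∠JMK = 28°  [K on ray MV]
2. ∠JKM = 96°  [△JMK]
3. ∠JKV = 84°  [linear pair at K on MV]

∠JKV = 84°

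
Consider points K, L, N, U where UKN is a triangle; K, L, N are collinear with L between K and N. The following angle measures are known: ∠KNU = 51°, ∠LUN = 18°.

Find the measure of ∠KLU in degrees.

1. ∠LNU = 51°  [L on ray NK]
2. ∠NLU = 111°  [△ULN]
3. ∠KLU = 69°  [linear pair at L on KN]

∠KLU = 69°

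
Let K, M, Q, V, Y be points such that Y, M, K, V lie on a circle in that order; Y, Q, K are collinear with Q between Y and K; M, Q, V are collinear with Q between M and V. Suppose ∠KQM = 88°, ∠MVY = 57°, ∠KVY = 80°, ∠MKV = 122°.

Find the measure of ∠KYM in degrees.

∠KYM = 23°

1. ∠MKY = 57°  [same arc YM]
2. ∠KMY = 100°  [cyclic YMKV, opposite ∠M+∠V]
3. ∠KYM = 23°  [△YMK]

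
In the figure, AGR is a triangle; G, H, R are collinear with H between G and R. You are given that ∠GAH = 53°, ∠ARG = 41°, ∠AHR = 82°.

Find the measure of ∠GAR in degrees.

∠GAR = 110°

1. ∠AHG = 98°  [linear pair at H on GR]
2. ∠AGH = 29°  [△AGH]
3. ∠AGR = 29°  [H on ray GR]
4. ∠GAR = 110°  [△AGR]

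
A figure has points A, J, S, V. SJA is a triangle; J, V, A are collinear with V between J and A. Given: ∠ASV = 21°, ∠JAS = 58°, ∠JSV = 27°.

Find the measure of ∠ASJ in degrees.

∠ASJ = 48°

1. ∠SAV = 58°  [V on ray AJ]
2. ∠AVS = 101°  [△SVA]
3. ∠JVS = 79°  [linear pair at V on JA]
4. ∠SJV = 74°  [△SJV]
5. ∠AJS = 74°  [V on ray JA]
6. ∠ASJ = 48°  [△SJA]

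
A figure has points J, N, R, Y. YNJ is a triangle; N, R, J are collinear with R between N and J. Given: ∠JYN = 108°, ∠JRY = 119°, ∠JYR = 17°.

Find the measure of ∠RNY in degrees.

∠RNY = 28°

1. ∠RJY = 44°  [△YRJ]
2. ∠NJY = 44°  [R on ray JN]
3. ∠JNY = 28°  [△YNJ]
4. ∠RNY = 28°  [R on ray NJ]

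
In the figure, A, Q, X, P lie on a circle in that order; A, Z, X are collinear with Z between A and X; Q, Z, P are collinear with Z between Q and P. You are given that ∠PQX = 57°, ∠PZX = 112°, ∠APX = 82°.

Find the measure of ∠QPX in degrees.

∠QPX = 27°

1. ∠PAX = 57°  [same arc XP]
2. ∠AXP = 41°  [△AXP]
3. ∠QPX = 27°  [△XZP]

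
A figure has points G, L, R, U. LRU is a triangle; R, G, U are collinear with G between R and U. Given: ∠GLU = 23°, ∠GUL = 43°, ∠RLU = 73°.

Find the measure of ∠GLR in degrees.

∠GLR = 50°

1. ∠LGU = 114°  [△LGU]
2. ∠LUR = 43°  [G on ray UR]
3. ∠LRU = 64°  [△LRU]
4. ∠LGR = 66°  [linear pair at G on RU]
5. ∠GRL = 64°  [G on ray RU]
6. ∠GLR = 50°  [△LRG]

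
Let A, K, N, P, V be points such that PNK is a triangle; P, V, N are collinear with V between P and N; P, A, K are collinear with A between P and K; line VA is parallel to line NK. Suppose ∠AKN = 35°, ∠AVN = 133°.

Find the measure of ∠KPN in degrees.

1. ∠NKP = 35°  [A on ray KP]
2. ∠AVP = 47°  [linear pair at V on PN]
3. ∠PAV = 35°  [VA∥NK, corresponding at A]
4. ∠APV = 98°  [△PVA]
5. ∠KPN = 98°  [V on PN, A on PK]

∠KPN = 98°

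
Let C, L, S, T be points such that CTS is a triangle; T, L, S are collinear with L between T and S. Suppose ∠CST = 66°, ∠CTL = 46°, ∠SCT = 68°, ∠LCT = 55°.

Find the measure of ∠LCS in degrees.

1. ∠CSL = 66°  [L on ray ST]
2. ∠CLT = 79°  [△CTL]
3. ∠CLS = 101°  [linear pair at L on TS]
4. ∠LCS = 13°  [△CLS]

∠LCS = 13°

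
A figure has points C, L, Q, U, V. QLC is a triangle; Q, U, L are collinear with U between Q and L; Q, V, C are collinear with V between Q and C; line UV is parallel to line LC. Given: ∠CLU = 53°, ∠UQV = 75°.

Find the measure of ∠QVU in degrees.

1. ∠CLQ = 53°  [U on ray LQ]
2. ∠CQL = 75°  [U on QL, V on QC]
3. ∠LCQ = 52°  [△QLC]
4. ∠QVU = 52°  [UV∥LC, corresponding at V]

∠QVU = 52°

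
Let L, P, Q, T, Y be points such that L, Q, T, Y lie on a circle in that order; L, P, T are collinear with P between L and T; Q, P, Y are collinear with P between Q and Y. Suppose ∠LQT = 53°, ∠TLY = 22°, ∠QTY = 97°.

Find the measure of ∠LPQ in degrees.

∠LPQ = 88°

1. ∠LYT = 127°  [cyclic LQTY, opposite ∠Q+∠Y]
2. ∠TQY = 22°  [same arc TY]
3. ∠LTY = 31°  [△LTY]
4. ∠QYT = 61°  [△QTY]
5. ∠LQY = 31°  [same arc LY]
6. ∠QLT = 61°  [same arc QT]
7. ∠LPQ = 88°  [△LPQ]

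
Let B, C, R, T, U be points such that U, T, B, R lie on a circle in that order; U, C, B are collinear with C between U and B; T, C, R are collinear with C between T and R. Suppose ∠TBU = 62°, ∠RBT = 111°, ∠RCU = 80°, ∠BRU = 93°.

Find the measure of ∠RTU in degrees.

∠RTU = 49°

1. ∠TRU = 62°  [same arc UT]
2. ∠RUT = 69°  [cyclic UTBR, opposite ∠U+∠B]
3. ∠RTU = 49°  [△UTR]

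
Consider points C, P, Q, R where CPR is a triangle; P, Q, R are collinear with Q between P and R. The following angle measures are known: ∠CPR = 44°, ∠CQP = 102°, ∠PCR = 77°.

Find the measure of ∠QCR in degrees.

1. ∠CRP = 59°  [△CPR]
2. ∠CQR = 78°  [linear pair at Q on PR]
3. ∠CRQ = 59°  [Q on ray RP]
4. ∠QCR = 43°  [△CQR]

∠QCR = 43°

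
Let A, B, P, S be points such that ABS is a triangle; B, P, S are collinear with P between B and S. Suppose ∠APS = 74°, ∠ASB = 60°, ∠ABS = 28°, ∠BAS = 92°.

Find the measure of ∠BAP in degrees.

1. ∠APB = 106°  [linear pair at P on BS]
2. ∠ABP = 28°  [P on ray BS]
3. ∠BAP = 46°  [△ABP]

∠BAP = 46°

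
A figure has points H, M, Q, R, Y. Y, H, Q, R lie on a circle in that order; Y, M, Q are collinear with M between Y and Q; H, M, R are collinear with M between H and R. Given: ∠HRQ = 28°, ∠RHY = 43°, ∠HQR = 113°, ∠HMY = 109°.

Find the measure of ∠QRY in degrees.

∠QRY = 98°

1. ∠QHR = 39°  [△HQR]
2. ∠RQY = 43°  [same arc YR]
3. ∠QYR = 39°  [same arc QR]
4. ∠QRY = 98°  [△YQR]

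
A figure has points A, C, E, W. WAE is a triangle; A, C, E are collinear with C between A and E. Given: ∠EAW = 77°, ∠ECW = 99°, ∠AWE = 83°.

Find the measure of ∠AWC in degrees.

∠AWC = 22°

1. ∠CAW = 77°  [C on ray AE]
2. ∠ACW = 81°  [linear pair at C on AE]
3. ∠AWC = 22°  [△WAC]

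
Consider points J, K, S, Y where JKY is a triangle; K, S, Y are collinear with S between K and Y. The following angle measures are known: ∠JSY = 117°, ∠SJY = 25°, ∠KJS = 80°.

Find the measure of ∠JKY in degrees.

1. ∠JSK = 63°  [linear pair at S on KY]
2. ∠JKS = 37°  [△JKS]
3. ∠JKY = 37°  [S on ray KY]

∠JKY = 37°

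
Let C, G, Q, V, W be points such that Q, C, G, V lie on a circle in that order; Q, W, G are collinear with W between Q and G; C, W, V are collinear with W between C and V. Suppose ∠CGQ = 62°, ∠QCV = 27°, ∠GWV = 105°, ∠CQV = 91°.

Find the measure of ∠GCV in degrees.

∠GCV = 43°

1. ∠QGV = 27°  [same arc QV]
2. ∠CVG = 48°  [△GWV]
3. ∠CGV = 89°  [cyclic QCGV, opposite ∠Q+∠G]
4. ∠GCV = 43°  [△CGV]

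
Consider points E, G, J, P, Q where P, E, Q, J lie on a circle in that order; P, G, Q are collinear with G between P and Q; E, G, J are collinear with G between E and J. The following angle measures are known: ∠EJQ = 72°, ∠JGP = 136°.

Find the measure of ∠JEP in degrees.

∠JEP = 64°

1. ∠EPQ = 72°  [same arc EQ]
2. ∠EGQ = 136°  [vertical angles at G]
3. ∠EGP = 44°  [linear pair at G on PQ]
4. ∠JEP = 64°  [△PGE]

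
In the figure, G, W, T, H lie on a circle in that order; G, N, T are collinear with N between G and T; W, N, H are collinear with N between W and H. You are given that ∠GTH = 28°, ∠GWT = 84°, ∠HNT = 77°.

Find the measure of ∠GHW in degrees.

∠GHW = 21°

1. ∠GHT = 96°  [cyclic GWTH, opposite ∠W+∠H]
2. ∠GNH = 103°  [linear pair at N on GT]
3. ∠HGT = 56°  [△GTH]
4. ∠GHW = 21°  [△GNH]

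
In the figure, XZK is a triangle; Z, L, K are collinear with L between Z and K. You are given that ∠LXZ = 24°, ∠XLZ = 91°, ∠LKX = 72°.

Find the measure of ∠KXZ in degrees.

∠KXZ = 43°

1. ∠LZX = 65°  [△XZL]
2. ∠XKZ = 72°  [L on ray KZ]
3. ∠KZX = 65°  [L on ray ZK]
4. ∠KXZ = 43°  [△XZK]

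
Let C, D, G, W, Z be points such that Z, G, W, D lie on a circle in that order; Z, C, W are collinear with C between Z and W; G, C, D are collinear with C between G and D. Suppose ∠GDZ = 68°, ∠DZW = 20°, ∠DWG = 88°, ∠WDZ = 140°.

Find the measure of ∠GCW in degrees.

1. ∠GWZ = 68°  [same arc ZG]
2. ∠DGW = 20°  [same arc WD]
3. ∠GCW = 92°  [△GCW]

∠GCW = 92°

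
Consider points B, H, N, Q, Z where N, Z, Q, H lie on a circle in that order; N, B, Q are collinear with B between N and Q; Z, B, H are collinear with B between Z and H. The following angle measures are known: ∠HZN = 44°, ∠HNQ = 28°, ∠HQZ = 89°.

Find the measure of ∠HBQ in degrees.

1. ∠HQN = 44°  [same arc NH]
2. ∠HZQ = 28°  [same arc QH]
3. ∠QHZ = 63°  [△ZQH]
4. ∠HBQ = 73°  [△QBH]

∠HBQ = 73°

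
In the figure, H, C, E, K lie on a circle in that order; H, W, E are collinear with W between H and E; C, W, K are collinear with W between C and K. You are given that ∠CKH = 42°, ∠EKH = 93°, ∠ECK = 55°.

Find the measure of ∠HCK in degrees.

∠HCK = 32°

1. ∠CEH = 42°  [same arc HC]
2. ∠ECH = 87°  [cyclic HCEK, opposite ∠C+∠K]
3. ∠CWE = 83°  [△CWE]
4. ∠CHE = 51°  [△HCE]
5. ∠CWH = 97°  [linear pair at W on HE]
6. ∠HCK = 32°  [△HWC]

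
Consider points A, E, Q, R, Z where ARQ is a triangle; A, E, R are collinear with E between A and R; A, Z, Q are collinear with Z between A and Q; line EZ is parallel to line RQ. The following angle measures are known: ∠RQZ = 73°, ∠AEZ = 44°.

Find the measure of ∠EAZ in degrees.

1. ∠AQR = 73°  [Z on ray QA]
2. ∠ARQ = 44°  [EZ∥RQ, corresponding at E]
3. ∠QAR = 63°  [△ARQ]
4. ∠EAZ = 63°  [E on AR, Z on AQ]

∠EAZ = 63°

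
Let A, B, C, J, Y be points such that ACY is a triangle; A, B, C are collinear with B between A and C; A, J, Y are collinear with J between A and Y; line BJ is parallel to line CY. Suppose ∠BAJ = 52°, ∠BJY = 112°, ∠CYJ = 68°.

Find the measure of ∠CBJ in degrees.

∠CBJ = 120°

1. ∠AJB = 68°  [linear pair at J on AY]
2. ∠ABJ = 60°  [△ABJ]
3. ∠CBJ = 120°  [linear pair at B on AC]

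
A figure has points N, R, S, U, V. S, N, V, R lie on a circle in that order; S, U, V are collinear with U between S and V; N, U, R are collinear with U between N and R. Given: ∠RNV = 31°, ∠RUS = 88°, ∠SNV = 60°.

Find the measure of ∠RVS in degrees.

∠RVS = 29°

1. ∠RSV = 31°  [same arc VR]
2. ∠SRV = 120°  [cyclic SNVR, opposite ∠N+∠R]
3. ∠RVS = 29°  [△SVR]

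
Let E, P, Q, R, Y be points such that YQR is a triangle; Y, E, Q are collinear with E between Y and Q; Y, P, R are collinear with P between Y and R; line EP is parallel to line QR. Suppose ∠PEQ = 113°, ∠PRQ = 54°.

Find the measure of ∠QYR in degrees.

∠QYR = 59°

1. ∠PEY = 67°  [linear pair at E on YQ]
2. ∠QRY = 54°  [P on ray RY]
3. ∠RQY = 67°  [EP∥QR, corresponding at E]
4. ∠QYR = 59°  [△YQR]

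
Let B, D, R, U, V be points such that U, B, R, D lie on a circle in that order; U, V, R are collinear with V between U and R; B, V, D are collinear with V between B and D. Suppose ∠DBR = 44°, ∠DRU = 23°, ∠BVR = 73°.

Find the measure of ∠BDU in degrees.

∠BDU = 63°

1. ∠DUR = 44°  [same arc RD]
2. ∠DVU = 73°  [vertical angles at V]
3. ∠BDU = 63°  [△UVD]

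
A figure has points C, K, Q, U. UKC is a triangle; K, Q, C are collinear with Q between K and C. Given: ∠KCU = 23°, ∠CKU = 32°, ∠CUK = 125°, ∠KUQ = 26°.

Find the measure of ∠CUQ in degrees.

∠CUQ = 99°

1. ∠QCU = 23°  [Q on ray CK]
2. ∠QKU = 32°  [Q on ray KC]
3. ∠KQU = 122°  [△UKQ]
4. ∠CQU = 58°  [linear pair at Q on KC]
5. ∠CUQ = 99°  [△UQC]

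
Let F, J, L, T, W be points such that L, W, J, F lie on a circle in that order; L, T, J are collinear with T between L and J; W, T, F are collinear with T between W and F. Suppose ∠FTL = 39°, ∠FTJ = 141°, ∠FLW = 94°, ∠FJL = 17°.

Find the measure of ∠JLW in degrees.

∠JLW = 22°

1. ∠LTW = 141°  [vertical angles at T]
2. ∠FWL = 17°  [same arc LF]
3. ∠JLW = 22°  [△LTW]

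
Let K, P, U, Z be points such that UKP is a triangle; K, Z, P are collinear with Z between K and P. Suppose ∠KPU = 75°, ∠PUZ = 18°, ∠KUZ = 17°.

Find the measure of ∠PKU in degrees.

1. ∠UPZ = 75°  [Z on ray PK]
2. ∠PZU = 87°  [△UZP]
3. ∠KZU = 93°  [linear pair at Z on KP]
4. ∠UKZ = 70°  [△UKZ]
5. ∠PKU = 70°  [Z on ray KP]

∠PKU = 70°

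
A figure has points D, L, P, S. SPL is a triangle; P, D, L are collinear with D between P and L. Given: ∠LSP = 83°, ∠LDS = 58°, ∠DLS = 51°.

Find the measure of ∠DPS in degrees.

∠DPS = 46°

1. ∠PLS = 51°  [D on ray LP]
2. ∠LPS = 46°  [△SPL]
3. ∠DPS = 46°  [D on ray PL]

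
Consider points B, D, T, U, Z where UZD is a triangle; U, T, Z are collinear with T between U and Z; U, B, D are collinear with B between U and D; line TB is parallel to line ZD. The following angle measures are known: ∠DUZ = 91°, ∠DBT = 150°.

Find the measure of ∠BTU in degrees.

1. ∠BUT = 91°  [T on UZ, B on UD]
2. ∠TBU = 30°  [linear pair at B on UD]
3. ∠BTU = 59°  [△UTB]

∠BTU = 59°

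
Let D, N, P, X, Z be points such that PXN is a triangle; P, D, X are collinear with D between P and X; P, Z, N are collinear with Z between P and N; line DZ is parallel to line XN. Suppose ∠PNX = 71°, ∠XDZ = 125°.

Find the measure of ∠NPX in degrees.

1. ∠DZP = 71°  [DZ∥XN, corresponding at Z]
2. ∠PDZ = 55°  [linear pair at D on PX]
3. ∠DPZ = 54°  [△PDZ]
4. ∠NPX = 54°  [D on PX, Z on PN]

∠NPX = 54°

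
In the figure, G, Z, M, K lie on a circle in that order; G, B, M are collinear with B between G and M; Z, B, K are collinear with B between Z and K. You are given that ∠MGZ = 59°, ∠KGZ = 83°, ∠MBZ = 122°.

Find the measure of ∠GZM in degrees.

∠GZM = 87°

1. ∠MKZ = 59°  [same arc ZM]
2. ∠KMZ = 97°  [cyclic GZMK, opposite ∠G+∠M]
3. ∠KZM = 24°  [△ZMK]
4. ∠GMZ = 34°  [△ZBM]
5. ∠GZM = 87°  [△GZM]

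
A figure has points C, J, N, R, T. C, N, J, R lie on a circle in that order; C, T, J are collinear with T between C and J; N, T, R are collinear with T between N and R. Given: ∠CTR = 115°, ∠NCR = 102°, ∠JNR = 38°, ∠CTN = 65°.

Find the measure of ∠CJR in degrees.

1. ∠JTR = 65°  [linear pair at T on CJ]
2. ∠NJR = 78°  [cyclic CNJR, opposite ∠C+∠J]
3. ∠JRN = 64°  [△NJR]
4. ∠CJR = 51°  [△JTR]

∠CJR = 51°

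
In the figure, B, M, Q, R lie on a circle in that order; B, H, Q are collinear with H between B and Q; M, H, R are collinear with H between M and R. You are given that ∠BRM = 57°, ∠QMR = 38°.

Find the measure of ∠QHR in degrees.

∠QHR = 95°

1. ∠QBR = 38°  [same arc QR]
2. ∠BHR = 85°  [△BHR]
3. ∠QHR = 95°  [linear pair at H on BQ]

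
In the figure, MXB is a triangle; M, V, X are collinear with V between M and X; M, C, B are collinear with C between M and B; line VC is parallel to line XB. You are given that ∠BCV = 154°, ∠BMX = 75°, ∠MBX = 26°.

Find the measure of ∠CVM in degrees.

1. ∠MCV = 26°  [linear pair at C on MB]
2. ∠CMV = 75°  [V on MX, C on MB]
3. ∠CVM = 79°  [△MVC]

∠CVM = 79°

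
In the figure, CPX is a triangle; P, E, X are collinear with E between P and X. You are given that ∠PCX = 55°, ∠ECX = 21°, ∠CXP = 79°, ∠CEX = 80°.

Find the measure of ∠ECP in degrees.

1. ∠CPX = 46°  [△CPX]
2. ∠CEP = 100°  [linear pair at E on PX]
3. ∠CPE = 46°  [E on ray PX]
4. ∠ECP = 34°  [△CPE]

∠ECP = 34°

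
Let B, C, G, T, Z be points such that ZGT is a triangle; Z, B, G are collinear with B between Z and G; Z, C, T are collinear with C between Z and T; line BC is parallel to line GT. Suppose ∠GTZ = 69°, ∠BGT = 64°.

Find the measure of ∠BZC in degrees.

1. ∠TGZ = 64°  [B on ray GZ]
2. ∠GZT = 47°  [△ZGT]
3. ∠BZC = 47°  [B on ZG, C on ZT]

∠BZC = 47°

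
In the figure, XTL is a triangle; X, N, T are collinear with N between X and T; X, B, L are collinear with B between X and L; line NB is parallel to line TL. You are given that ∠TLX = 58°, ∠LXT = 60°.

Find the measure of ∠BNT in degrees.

∠BNT = 118°

1. ∠LTX = 62°  [△XTL]
2. ∠BNX = 62°  [NB∥TL, corresponding at N]
3. ∠BNT = 118°  [linear pair at N on XT]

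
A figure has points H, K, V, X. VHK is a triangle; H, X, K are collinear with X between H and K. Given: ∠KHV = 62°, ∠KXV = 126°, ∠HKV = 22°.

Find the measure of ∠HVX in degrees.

1. ∠VHX = 62°  [X on ray HK]
2. ∠HXV = 54°  [linear pair at X on HK]
3. ∠HVX = 64°  [△VHX]

∠HVX = 64°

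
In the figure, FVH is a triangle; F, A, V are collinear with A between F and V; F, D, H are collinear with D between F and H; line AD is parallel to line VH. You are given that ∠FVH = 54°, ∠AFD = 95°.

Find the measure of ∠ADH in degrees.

1. ∠DAF = 54°  [AD∥VH, corresponding at A]
2. ∠ADF = 31°  [△FAD]
3. ∠ADH = 149°  [linear pair at D on FH]

∠ADH = 149°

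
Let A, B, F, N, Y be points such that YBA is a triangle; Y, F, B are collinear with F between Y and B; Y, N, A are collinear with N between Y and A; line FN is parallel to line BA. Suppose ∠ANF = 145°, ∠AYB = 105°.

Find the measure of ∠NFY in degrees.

∠NFY = 40°

1. ∠FNY = 35°  [linear pair at N on YA]
2. ∠FYN = 105°  [F on YB, N on YA]
3. ∠NFY = 40°  [△YFN]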